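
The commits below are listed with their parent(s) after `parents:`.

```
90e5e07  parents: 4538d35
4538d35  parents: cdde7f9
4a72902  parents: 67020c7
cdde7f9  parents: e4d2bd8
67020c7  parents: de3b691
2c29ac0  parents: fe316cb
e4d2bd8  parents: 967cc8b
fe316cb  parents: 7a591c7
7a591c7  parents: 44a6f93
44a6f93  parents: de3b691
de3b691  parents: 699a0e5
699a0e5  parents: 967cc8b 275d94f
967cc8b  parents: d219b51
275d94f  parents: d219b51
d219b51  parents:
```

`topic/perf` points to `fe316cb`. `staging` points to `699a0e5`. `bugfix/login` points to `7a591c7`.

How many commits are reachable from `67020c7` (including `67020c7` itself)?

6

Walking parent pointers from 67020c7: reachable set = {275d94f, 67020c7, 699a0e5, 967cc8b, d219b51, de3b691}.
That is 6 commits.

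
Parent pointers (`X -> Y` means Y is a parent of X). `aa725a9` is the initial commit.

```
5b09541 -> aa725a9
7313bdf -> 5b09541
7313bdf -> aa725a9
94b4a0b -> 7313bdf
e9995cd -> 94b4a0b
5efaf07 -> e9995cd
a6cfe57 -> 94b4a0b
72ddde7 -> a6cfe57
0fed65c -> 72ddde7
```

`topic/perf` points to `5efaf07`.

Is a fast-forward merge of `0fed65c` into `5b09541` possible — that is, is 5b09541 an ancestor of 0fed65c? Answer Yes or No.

A fast-forward from 5b09541 to 0fed65c is possible iff 5b09541 is an ancestor of 0fed65c.
Ancestors of 0fed65c: {0fed65c, 5b09541, 72ddde7, 7313bdf, 94b4a0b, a6cfe57, aa725a9}.
5b09541 is among them, so fast-forward is possible.

Yes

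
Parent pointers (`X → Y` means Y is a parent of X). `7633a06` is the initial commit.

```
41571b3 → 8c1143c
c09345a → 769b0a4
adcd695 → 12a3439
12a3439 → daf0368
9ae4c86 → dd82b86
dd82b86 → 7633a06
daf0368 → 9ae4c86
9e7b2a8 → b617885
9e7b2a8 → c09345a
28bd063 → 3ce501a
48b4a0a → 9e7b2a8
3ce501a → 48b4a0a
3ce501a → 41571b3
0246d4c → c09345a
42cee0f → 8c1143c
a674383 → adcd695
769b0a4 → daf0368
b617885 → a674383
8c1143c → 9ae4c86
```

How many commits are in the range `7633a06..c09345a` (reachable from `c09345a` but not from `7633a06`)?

5

Reachable from c09345a: {7633a06, 769b0a4, 9ae4c86, c09345a, daf0368, dd82b86}.
Reachable from 7633a06: {7633a06}.
In c09345a's history but not 7633a06's: {769b0a4, 9ae4c86, c09345a, daf0368, dd82b86} — 5 commits.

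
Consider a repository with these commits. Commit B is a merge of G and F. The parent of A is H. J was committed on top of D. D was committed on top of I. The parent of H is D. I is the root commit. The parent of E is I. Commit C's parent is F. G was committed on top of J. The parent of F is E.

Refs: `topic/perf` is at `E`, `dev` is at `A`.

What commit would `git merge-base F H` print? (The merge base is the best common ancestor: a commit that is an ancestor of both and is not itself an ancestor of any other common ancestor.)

I

Ancestors of F: {E, F, I}.
Ancestors of H: {D, H, I}.
Common ancestors: {I}.
The only common ancestor is I, so it is the merge base.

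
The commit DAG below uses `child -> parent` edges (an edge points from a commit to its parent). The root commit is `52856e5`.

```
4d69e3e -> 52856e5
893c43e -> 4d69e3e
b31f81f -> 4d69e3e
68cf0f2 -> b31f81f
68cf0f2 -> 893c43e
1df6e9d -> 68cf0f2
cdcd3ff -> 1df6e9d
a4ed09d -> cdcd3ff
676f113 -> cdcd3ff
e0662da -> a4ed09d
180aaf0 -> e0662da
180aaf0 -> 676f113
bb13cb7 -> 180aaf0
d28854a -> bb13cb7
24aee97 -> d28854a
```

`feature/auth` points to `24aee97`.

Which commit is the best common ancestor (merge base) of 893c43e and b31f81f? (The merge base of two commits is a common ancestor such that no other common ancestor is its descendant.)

Ancestors of 893c43e: {4d69e3e, 52856e5, 893c43e}.
Ancestors of b31f81f: {4d69e3e, 52856e5, b31f81f}.
Common ancestors: {4d69e3e, 52856e5}.
Among these, 4d69e3e is not an ancestor of any other common ancestor — it is the merge base.

4d69e3e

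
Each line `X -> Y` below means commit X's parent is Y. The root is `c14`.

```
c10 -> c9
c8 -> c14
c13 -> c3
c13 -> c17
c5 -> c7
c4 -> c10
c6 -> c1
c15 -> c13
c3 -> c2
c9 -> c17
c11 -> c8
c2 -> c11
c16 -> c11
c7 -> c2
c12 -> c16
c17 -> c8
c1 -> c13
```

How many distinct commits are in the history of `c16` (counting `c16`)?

4

Walking parent pointers from c16: reachable set = {c11, c14, c16, c8}.
That is 4 commits.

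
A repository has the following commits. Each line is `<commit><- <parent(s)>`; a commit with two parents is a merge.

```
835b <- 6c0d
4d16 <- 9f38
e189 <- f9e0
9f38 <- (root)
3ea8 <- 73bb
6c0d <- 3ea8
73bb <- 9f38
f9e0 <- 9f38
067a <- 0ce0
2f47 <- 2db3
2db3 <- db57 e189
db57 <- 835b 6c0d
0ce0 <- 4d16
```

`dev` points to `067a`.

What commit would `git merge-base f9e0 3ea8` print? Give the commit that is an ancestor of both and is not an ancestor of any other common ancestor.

Ancestors of f9e0: {9f38, f9e0}.
Ancestors of 3ea8: {3ea8, 73bb, 9f38}.
Common ancestors: {9f38}.
The only common ancestor is 9f38, so it is the merge base.

9f38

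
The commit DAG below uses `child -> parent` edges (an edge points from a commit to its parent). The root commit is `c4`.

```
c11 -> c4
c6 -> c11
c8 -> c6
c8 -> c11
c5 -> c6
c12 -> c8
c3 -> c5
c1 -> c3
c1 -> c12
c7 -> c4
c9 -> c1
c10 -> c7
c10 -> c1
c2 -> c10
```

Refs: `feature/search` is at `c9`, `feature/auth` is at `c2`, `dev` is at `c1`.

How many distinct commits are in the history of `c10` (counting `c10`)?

10

Walking parent pointers from c10: reachable set = {c1, c10, c11, c12, c3, c4, c5, c6, c7, c8}.
That is 10 commits.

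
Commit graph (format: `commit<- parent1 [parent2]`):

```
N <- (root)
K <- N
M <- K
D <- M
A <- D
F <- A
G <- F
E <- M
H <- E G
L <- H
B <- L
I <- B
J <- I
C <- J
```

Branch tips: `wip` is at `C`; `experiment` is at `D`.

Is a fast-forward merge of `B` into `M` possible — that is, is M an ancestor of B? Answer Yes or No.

A fast-forward from M to B is possible iff M is an ancestor of B.
Ancestors of B: {A, B, D, E, F, G, H, K, L, M, N}.
M is among them, so fast-forward is possible.

Yes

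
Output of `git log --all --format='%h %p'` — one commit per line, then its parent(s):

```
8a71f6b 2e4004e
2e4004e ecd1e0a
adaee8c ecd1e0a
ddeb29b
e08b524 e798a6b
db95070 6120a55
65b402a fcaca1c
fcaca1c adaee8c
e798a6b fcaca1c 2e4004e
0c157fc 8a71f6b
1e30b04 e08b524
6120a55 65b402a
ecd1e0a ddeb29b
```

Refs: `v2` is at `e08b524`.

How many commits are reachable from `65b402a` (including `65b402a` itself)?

Walking parent pointers from 65b402a: reachable set = {65b402a, adaee8c, ddeb29b, ecd1e0a, fcaca1c}.
That is 5 commits.

5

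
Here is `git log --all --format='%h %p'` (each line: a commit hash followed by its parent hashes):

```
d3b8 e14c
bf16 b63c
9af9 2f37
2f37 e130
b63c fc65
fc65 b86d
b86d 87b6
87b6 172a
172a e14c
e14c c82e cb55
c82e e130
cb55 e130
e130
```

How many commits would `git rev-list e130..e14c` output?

3

Reachable from e14c: {c82e, cb55, e130, e14c}.
Reachable from e130: {e130}.
In e14c's history but not e130's: {c82e, cb55, e14c} — 3 commits.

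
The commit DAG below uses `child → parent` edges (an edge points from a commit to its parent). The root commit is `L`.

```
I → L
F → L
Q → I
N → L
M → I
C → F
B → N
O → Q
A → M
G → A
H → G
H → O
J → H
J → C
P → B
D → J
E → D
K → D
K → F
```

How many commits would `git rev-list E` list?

Walking parent pointers from E: reachable set = {A, C, D, E, F, G, H, I, J, L, M, O, Q}.
That is 13 commits.

13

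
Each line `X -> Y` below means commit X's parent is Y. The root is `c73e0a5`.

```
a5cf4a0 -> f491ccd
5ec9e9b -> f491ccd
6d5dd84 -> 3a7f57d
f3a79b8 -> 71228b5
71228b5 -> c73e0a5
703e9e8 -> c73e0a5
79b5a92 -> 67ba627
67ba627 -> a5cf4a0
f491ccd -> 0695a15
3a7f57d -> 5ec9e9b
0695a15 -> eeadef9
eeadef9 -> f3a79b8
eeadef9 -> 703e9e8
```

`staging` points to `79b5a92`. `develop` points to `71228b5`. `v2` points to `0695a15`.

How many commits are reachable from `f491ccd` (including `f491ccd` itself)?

Walking parent pointers from f491ccd: reachable set = {0695a15, 703e9e8, 71228b5, c73e0a5, eeadef9, f3a79b8, f491ccd}.
That is 7 commits.

7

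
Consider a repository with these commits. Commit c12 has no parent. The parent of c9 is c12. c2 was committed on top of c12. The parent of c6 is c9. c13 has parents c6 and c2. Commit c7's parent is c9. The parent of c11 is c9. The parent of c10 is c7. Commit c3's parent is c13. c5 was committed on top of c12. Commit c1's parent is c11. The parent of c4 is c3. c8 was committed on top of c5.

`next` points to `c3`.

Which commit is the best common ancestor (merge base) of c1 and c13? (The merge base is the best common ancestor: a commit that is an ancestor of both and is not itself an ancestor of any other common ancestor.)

Ancestors of c1: {c1, c11, c12, c9}.
Ancestors of c13: {c12, c13, c2, c6, c9}.
Common ancestors: {c12, c9}.
Among these, c9 is not an ancestor of any other common ancestor — it is the merge base.

c9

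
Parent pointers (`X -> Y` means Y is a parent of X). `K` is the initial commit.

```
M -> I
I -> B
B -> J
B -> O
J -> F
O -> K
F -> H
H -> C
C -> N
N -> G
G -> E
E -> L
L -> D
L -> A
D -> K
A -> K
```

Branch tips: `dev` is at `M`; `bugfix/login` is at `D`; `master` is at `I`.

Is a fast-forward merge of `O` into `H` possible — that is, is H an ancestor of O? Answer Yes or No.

A fast-forward from H to O is possible iff H is an ancestor of O.
Ancestors of O: {K, O}.
H is not among them, so fast-forward is not possible.

No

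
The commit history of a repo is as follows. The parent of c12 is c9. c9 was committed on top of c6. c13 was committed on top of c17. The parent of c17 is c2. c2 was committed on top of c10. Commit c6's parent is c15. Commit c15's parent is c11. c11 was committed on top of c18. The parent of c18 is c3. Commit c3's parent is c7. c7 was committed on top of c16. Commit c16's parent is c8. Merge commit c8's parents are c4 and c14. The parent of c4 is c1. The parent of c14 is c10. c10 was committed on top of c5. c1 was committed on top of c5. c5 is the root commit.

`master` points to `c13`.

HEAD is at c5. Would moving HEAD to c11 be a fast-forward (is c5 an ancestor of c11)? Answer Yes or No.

A fast-forward from c5 to c11 is possible iff c5 is an ancestor of c11.
Ancestors of c11: {c1, c10, c11, c14, c16, c18, c3, c4, c5, c7, c8}.
c5 is among them, so fast-forward is possible.

Yes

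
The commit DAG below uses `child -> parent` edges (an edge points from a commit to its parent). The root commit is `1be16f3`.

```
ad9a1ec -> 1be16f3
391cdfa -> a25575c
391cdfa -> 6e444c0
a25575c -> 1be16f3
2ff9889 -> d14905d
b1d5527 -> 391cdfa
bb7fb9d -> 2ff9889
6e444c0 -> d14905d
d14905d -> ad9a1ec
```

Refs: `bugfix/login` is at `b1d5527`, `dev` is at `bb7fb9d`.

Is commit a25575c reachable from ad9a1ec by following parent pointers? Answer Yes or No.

Ancestors of ad9a1ec: {1be16f3, ad9a1ec}.
a25575c is not in that set, so it is not an ancestor of ad9a1ec.

No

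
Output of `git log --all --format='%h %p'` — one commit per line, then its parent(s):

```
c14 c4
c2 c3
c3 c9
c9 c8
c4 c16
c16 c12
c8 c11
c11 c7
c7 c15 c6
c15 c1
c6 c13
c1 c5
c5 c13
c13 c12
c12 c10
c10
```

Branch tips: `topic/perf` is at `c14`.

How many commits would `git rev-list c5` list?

4

Walking parent pointers from c5: reachable set = {c10, c12, c13, c5}.
That is 4 commits.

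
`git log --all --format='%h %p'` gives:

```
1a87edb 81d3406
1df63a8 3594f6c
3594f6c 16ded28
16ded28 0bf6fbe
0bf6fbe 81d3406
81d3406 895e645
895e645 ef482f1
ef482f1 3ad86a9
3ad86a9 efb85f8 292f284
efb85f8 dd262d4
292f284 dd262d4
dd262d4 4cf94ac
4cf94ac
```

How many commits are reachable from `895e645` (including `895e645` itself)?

Walking parent pointers from 895e645: reachable set = {292f284, 3ad86a9, 4cf94ac, 895e645, dd262d4, ef482f1, efb85f8}.
That is 7 commits.

7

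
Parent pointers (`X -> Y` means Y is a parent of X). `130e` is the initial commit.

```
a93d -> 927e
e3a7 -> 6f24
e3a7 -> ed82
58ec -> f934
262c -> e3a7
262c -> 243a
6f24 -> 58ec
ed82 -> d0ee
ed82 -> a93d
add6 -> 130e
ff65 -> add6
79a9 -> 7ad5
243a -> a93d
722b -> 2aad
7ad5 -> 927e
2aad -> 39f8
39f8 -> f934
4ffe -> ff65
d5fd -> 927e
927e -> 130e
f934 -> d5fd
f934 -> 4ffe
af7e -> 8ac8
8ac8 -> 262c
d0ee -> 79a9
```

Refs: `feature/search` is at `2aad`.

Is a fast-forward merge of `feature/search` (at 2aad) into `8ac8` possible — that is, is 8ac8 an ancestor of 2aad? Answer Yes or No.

No

A fast-forward from 8ac8 to 2aad is possible iff 8ac8 is an ancestor of 2aad.
Ancestors of 2aad: {130e, 2aad, 39f8, 4ffe, 927e, add6, d5fd, f934, ff65}.
8ac8 is not among them, so fast-forward is not possible.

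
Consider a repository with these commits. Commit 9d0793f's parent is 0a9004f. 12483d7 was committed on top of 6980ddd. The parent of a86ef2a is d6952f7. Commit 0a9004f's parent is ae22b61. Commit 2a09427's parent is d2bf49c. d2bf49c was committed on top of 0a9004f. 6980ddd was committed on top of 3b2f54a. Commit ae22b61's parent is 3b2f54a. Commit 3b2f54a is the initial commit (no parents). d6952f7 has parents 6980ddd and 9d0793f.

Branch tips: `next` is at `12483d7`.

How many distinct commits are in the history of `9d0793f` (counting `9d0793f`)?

4

Walking parent pointers from 9d0793f: reachable set = {0a9004f, 3b2f54a, 9d0793f, ae22b61}.
That is 4 commits.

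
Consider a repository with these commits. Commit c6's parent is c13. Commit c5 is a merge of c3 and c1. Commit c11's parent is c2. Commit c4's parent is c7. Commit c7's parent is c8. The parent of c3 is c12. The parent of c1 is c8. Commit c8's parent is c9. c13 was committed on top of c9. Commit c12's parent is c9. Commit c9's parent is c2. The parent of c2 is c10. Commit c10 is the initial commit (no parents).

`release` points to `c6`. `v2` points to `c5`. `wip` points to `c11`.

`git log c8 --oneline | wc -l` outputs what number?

4

Walking parent pointers from c8: reachable set = {c10, c2, c8, c9}.
That is 4 commits.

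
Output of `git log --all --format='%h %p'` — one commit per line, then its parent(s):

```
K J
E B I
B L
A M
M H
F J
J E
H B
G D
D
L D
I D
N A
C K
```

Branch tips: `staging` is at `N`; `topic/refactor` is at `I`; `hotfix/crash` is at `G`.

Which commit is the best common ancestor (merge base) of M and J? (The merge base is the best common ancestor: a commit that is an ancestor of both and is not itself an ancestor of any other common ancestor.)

B

Ancestors of M: {B, D, H, L, M}.
Ancestors of J: {B, D, E, I, J, L}.
Common ancestors: {B, D, L}.
Among these, B is not an ancestor of any other common ancestor — it is the merge base.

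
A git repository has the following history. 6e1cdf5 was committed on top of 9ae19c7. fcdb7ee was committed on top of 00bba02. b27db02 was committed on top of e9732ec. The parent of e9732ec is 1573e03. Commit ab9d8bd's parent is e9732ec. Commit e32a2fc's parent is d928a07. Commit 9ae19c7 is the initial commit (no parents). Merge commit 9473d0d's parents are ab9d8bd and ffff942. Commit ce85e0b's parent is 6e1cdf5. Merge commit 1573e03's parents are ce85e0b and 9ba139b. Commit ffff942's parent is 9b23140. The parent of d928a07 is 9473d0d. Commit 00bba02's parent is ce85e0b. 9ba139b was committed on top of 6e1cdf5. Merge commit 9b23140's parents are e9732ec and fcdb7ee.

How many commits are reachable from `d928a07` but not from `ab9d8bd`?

Reachable from d928a07: {00bba02, 1573e03, 6e1cdf5, 9473d0d, 9ae19c7, 9b23140, 9ba139b, ab9d8bd, ce85e0b, d928a07, e9732ec, fcdb7ee, ffff942}.
Reachable from ab9d8bd: {1573e03, 6e1cdf5, 9ae19c7, 9ba139b, ab9d8bd, ce85e0b, e9732ec}.
In d928a07's history but not ab9d8bd's: {00bba02, 9473d0d, 9b23140, d928a07, fcdb7ee, ffff942} — 6 commits.

6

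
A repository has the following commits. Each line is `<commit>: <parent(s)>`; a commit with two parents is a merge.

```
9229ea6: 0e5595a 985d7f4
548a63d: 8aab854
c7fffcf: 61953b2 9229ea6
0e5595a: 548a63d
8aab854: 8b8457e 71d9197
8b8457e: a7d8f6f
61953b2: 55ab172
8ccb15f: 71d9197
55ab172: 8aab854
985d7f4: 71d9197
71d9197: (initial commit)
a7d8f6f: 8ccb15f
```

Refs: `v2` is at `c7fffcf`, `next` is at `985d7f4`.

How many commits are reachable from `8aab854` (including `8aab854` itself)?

5

Walking parent pointers from 8aab854: reachable set = {71d9197, 8aab854, 8b8457e, 8ccb15f, a7d8f6f}.
That is 5 commits.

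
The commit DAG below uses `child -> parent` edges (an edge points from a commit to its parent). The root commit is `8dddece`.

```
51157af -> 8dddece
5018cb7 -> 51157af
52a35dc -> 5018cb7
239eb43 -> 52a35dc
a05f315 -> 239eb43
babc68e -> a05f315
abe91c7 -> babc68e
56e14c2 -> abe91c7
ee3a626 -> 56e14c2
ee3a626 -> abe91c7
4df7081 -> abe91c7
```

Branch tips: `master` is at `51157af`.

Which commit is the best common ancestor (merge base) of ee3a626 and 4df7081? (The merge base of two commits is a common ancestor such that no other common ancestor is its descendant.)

Ancestors of ee3a626: {239eb43, 5018cb7, 51157af, 52a35dc, 56e14c2, 8dddece, a05f315, abe91c7, babc68e, ee3a626}.
Ancestors of 4df7081: {239eb43, 4df7081, 5018cb7, 51157af, 52a35dc, 8dddece, a05f315, abe91c7, babc68e}.
Common ancestors: {239eb43, 5018cb7, 51157af, 52a35dc, 8dddece, a05f315, abe91c7, babc68e}.
Among these, abe91c7 is not an ancestor of any other common ancestor — it is the merge base.

abe91c7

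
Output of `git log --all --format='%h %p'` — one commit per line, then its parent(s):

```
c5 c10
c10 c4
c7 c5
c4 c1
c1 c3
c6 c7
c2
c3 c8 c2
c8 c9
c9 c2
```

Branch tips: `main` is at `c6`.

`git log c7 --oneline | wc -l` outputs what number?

9

Walking parent pointers from c7: reachable set = {c1, c10, c2, c3, c4, c5, c7, c8, c9}.
That is 9 commits.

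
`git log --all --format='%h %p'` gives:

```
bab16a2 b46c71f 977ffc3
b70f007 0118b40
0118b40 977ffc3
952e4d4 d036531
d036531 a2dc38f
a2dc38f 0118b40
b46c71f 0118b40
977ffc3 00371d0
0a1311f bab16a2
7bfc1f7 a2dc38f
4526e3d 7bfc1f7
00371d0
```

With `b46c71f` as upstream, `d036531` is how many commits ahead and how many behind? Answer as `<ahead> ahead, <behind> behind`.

2 ahead, 1 behind

Reachable from d036531: {00371d0, 0118b40, 977ffc3, a2dc38f, d036531}.
Reachable from b46c71f: {00371d0, 0118b40, 977ffc3, b46c71f}.
Only in d036531's history (ahead): {a2dc38f, d036531} — 2.
Only in b46c71f's history (behind): {b46c71f} — 1.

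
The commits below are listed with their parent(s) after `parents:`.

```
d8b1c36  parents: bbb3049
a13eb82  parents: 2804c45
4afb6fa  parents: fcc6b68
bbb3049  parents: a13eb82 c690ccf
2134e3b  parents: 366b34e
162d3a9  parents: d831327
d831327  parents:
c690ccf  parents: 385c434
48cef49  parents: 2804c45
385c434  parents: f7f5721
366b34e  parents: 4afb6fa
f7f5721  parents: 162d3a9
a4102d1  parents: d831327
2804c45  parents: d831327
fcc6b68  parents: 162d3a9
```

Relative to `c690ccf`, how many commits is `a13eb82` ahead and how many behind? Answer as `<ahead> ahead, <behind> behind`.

Reachable from a13eb82: {2804c45, a13eb82, d831327}.
Reachable from c690ccf: {162d3a9, 385c434, c690ccf, d831327, f7f5721}.
Only in a13eb82's history (ahead): {2804c45, a13eb82} — 2.
Only in c690ccf's history (behind): {162d3a9, 385c434, c690ccf, f7f5721} — 4.

2 ahead, 4 behind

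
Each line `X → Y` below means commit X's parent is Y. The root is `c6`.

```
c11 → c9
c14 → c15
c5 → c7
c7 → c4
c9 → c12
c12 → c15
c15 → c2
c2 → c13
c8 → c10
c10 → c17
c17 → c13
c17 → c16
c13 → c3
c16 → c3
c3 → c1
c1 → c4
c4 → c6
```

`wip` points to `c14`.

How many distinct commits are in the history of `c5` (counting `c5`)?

4

Walking parent pointers from c5: reachable set = {c4, c5, c6, c7}.
That is 4 commits.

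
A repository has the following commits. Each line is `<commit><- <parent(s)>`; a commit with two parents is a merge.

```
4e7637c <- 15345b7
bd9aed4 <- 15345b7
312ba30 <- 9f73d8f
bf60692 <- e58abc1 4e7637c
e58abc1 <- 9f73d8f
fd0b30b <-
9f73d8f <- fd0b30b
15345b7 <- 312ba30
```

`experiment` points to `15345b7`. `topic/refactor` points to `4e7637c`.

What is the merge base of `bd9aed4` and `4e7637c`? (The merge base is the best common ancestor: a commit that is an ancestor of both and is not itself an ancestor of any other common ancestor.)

Ancestors of bd9aed4: {15345b7, 312ba30, 9f73d8f, bd9aed4, fd0b30b}.
Ancestors of 4e7637c: {15345b7, 312ba30, 4e7637c, 9f73d8f, fd0b30b}.
Common ancestors: {15345b7, 312ba30, 9f73d8f, fd0b30b}.
Among these, 15345b7 is not an ancestor of any other common ancestor — it is the merge base.

15345b7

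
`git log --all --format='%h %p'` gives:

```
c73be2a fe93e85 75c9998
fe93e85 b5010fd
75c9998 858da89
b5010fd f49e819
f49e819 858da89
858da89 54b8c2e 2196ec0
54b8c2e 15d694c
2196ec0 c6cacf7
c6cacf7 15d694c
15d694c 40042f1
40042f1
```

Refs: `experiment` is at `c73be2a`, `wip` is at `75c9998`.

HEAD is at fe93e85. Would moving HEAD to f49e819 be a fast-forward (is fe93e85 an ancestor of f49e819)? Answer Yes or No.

A fast-forward from fe93e85 to f49e819 is possible iff fe93e85 is an ancestor of f49e819.
Ancestors of f49e819: {15d694c, 2196ec0, 40042f1, 54b8c2e, 858da89, c6cacf7, f49e819}.
fe93e85 is not among them, so fast-forward is not possible.

No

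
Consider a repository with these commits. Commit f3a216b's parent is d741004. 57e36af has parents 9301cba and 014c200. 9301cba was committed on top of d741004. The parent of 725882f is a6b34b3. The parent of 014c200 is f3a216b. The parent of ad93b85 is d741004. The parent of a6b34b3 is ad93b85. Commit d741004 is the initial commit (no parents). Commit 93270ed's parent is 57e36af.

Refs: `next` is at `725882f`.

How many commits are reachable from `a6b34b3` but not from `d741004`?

2

Reachable from a6b34b3: {a6b34b3, ad93b85, d741004}.
Reachable from d741004: {d741004}.
In a6b34b3's history but not d741004's: {a6b34b3, ad93b85} — 2 commits.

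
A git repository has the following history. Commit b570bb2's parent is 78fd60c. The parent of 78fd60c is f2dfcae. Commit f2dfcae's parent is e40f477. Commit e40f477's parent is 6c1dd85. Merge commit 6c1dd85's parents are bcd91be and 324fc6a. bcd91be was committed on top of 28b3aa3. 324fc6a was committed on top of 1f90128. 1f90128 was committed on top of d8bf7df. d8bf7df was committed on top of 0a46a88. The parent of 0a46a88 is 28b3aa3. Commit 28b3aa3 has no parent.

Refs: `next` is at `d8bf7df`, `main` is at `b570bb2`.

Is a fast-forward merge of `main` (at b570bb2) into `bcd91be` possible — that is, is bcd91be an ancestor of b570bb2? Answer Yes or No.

Yes

A fast-forward from bcd91be to b570bb2 is possible iff bcd91be is an ancestor of b570bb2.
Ancestors of b570bb2: {0a46a88, 1f90128, 28b3aa3, 324fc6a, 6c1dd85, 78fd60c, b570bb2, bcd91be, d8bf7df, e40f477, f2dfcae}.
bcd91be is among them, so fast-forward is possible.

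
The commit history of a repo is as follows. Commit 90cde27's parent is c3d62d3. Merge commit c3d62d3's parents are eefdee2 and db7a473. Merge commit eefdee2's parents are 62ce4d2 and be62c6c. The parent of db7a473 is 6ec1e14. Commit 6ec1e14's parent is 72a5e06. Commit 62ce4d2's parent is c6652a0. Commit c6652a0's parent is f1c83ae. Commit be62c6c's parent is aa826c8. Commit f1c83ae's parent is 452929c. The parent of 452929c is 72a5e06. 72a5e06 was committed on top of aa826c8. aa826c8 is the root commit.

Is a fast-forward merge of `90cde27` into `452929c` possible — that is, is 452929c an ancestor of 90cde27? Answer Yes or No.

Yes

A fast-forward from 452929c to 90cde27 is possible iff 452929c is an ancestor of 90cde27.
Ancestors of 90cde27: {452929c, 62ce4d2, 6ec1e14, 72a5e06, 90cde27, aa826c8, be62c6c, c3d62d3, c6652a0, db7a473, eefdee2, f1c83ae}.
452929c is among them, so fast-forward is possible.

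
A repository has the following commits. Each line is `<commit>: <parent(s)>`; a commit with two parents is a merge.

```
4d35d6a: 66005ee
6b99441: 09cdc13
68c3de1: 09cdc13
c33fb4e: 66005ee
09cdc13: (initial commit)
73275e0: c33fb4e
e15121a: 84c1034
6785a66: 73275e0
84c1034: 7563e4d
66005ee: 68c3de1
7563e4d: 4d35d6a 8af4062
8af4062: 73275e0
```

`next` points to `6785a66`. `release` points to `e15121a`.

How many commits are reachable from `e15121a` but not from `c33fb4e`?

6

Reachable from e15121a: {09cdc13, 4d35d6a, 66005ee, 68c3de1, 73275e0, 7563e4d, 84c1034, 8af4062, c33fb4e, e15121a}.
Reachable from c33fb4e: {09cdc13, 66005ee, 68c3de1, c33fb4e}.
In e15121a's history but not c33fb4e's: {4d35d6a, 73275e0, 7563e4d, 84c1034, 8af4062, e15121a} — 6 commits.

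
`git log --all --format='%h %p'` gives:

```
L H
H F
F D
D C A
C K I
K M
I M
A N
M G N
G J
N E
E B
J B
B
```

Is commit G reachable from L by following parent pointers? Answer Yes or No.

Yes

Ancestors of L (commits reachable by following parents): {A, B, C, D, E, F, G, H, I, J, K, L, M, N}.
G is in that set, so it is an ancestor of L.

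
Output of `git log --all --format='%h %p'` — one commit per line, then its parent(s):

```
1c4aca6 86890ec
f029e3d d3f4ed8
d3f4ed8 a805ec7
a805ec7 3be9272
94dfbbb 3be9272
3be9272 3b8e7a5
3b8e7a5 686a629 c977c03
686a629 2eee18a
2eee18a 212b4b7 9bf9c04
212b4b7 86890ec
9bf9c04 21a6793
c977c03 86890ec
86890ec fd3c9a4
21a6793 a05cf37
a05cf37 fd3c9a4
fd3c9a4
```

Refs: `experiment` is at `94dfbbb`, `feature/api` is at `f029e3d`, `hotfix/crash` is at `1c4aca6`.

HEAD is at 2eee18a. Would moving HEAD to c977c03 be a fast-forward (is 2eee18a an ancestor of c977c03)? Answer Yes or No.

A fast-forward from 2eee18a to c977c03 is possible iff 2eee18a is an ancestor of c977c03.
Ancestors of c977c03: {86890ec, c977c03, fd3c9a4}.
2eee18a is not among them, so fast-forward is not possible.

No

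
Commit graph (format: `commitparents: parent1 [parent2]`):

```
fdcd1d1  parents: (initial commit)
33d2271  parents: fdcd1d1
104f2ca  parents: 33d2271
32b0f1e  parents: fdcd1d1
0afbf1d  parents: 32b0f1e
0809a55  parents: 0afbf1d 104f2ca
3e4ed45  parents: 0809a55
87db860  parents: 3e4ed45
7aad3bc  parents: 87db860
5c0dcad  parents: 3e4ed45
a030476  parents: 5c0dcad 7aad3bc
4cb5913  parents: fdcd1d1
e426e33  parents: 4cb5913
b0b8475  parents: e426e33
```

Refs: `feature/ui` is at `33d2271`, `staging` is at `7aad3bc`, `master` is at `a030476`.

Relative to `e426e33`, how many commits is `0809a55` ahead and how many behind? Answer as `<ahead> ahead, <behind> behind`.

5 ahead, 2 behind

Reachable from 0809a55: {0809a55, 0afbf1d, 104f2ca, 32b0f1e, 33d2271, fdcd1d1}.
Reachable from e426e33: {4cb5913, e426e33, fdcd1d1}.
Only in 0809a55's history (ahead): {0809a55, 0afbf1d, 104f2ca, 32b0f1e, 33d2271} — 5.
Only in e426e33's history (behind): {4cb5913, e426e33} — 2.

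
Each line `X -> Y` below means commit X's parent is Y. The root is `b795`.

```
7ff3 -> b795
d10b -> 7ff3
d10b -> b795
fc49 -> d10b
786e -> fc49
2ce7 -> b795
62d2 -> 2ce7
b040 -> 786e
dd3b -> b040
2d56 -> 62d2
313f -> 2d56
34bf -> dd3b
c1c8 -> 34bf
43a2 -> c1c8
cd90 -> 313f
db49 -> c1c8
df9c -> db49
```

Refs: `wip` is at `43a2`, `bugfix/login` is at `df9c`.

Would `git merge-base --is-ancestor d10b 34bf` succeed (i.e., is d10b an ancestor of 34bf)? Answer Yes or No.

Yes

Ancestors of 34bf (commits reachable by following parents): {34bf, 786e, 7ff3, b040, b795, d10b, dd3b, fc49}.
d10b is in that set, so it is an ancestor of 34bf.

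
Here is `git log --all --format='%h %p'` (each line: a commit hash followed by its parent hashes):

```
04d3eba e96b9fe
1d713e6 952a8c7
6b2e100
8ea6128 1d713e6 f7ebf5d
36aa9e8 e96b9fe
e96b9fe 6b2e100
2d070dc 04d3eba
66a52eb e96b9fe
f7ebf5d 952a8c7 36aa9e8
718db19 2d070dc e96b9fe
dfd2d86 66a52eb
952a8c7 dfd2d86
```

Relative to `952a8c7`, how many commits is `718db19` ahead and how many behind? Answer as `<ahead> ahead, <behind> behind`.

3 ahead, 3 behind

Reachable from 718db19: {04d3eba, 2d070dc, 6b2e100, 718db19, e96b9fe}.
Reachable from 952a8c7: {66a52eb, 6b2e100, 952a8c7, dfd2d86, e96b9fe}.
Only in 718db19's history (ahead): {04d3eba, 2d070dc, 718db19} — 3.
Only in 952a8c7's history (behind): {66a52eb, 952a8c7, dfd2d86} — 3.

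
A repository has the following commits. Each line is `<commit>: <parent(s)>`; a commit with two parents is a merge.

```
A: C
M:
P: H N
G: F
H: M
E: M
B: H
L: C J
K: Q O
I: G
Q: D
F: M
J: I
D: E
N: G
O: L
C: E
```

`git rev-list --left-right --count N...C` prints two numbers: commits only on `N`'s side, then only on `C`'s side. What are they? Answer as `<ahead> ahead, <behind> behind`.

3 ahead, 2 behind

Reachable from N: {F, G, M, N}.
Reachable from C: {C, E, M}.
Only in N's history (ahead): {F, G, N} — 3.
Only in C's history (behind): {C, E} — 2.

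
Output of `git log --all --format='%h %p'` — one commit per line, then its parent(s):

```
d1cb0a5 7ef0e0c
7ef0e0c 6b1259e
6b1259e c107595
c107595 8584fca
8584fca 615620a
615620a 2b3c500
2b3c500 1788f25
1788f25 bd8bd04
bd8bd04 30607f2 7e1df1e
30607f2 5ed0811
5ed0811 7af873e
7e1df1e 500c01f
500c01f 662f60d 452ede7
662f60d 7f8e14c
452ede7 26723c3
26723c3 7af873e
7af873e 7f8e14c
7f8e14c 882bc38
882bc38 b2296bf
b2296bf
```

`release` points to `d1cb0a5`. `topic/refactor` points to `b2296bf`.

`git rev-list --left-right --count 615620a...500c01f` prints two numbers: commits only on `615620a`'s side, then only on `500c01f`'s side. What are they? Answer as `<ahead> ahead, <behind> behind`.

Reachable from 615620a: {1788f25, 26723c3, 2b3c500, 30607f2, 452ede7, 500c01f, 5ed0811, 615620a, 662f60d, 7af873e, 7e1df1e, 7f8e14c, 882bc38, b2296bf, bd8bd04}.
Reachable from 500c01f: {26723c3, 452ede7, 500c01f, 662f60d, 7af873e, 7f8e14c, 882bc38, b2296bf}.
Only in 615620a's history (ahead): {1788f25, 2b3c500, 30607f2, 5ed0811, 615620a, 7e1df1e, bd8bd04} — 7.
Only in 500c01f's history (behind): {} — 0.

7 ahead, 0 behind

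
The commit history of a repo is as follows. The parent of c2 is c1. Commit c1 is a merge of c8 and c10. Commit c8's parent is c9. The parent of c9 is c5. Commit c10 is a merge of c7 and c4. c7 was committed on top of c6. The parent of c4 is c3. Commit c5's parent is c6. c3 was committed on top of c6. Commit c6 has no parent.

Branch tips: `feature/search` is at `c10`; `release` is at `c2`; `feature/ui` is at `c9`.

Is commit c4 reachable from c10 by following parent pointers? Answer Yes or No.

Yes

Ancestors of c10 (commits reachable by following parents): {c10, c3, c4, c6, c7}.
c4 is in that set, so it is an ancestor of c10.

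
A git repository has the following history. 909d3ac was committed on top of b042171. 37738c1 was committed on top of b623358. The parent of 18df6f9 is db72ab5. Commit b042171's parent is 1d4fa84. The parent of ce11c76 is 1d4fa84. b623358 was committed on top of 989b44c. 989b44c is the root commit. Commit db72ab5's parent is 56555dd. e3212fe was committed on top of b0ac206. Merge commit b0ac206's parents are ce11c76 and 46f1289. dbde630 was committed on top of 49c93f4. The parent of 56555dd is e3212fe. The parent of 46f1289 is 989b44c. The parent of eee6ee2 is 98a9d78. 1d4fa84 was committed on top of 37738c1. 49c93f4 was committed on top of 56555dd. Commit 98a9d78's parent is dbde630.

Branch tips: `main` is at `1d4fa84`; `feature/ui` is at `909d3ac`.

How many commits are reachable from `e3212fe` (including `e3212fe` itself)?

8

Walking parent pointers from e3212fe: reachable set = {1d4fa84, 37738c1, 46f1289, 989b44c, b0ac206, b623358, ce11c76, e3212fe}.
That is 8 commits.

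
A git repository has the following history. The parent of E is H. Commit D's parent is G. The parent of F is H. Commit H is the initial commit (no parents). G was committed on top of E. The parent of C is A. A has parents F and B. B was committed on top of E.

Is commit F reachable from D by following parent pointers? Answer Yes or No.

No

Ancestors of D: {D, E, G, H}.
F is not in that set, so it is not an ancestor of D.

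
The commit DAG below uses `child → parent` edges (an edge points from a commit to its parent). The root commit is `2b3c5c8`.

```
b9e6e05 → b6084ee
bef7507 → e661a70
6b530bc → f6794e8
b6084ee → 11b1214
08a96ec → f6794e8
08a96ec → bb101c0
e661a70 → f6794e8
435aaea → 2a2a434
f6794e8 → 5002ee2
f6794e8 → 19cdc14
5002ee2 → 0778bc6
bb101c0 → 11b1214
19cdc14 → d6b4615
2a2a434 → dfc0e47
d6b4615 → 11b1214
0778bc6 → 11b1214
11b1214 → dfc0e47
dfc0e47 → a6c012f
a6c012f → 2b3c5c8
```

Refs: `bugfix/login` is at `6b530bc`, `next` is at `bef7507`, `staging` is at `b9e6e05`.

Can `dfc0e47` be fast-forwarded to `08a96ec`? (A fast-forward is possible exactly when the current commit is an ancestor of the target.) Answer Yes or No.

Yes

A fast-forward from dfc0e47 to 08a96ec is possible iff dfc0e47 is an ancestor of 08a96ec.
Ancestors of 08a96ec: {0778bc6, 08a96ec, 11b1214, 19cdc14, 2b3c5c8, 5002ee2, a6c012f, bb101c0, d6b4615, dfc0e47, f6794e8}.
dfc0e47 is among them, so fast-forward is possible.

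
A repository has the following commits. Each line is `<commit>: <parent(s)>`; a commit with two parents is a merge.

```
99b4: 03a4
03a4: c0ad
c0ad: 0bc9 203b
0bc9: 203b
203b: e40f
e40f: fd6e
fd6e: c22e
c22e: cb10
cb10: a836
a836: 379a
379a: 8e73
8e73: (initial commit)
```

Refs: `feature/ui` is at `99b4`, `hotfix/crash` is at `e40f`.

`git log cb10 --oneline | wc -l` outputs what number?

Walking parent pointers from cb10: reachable set = {379a, 8e73, a836, cb10}.
That is 4 commits.

4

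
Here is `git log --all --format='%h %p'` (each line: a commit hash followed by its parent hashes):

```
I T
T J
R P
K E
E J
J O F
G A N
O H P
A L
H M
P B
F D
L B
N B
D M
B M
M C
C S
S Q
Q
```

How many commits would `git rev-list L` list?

6

Walking parent pointers from L: reachable set = {B, C, L, M, Q, S}.
That is 6 commits.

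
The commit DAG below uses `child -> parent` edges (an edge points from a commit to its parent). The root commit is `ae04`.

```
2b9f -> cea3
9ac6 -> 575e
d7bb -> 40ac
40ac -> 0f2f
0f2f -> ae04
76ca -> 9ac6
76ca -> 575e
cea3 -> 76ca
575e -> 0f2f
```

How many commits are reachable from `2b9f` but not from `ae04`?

Reachable from 2b9f: {0f2f, 2b9f, 575e, 76ca, 9ac6, ae04, cea3}.
Reachable from ae04: {ae04}.
In 2b9f's history but not ae04's: {0f2f, 2b9f, 575e, 76ca, 9ac6, cea3} — 6 commits.

6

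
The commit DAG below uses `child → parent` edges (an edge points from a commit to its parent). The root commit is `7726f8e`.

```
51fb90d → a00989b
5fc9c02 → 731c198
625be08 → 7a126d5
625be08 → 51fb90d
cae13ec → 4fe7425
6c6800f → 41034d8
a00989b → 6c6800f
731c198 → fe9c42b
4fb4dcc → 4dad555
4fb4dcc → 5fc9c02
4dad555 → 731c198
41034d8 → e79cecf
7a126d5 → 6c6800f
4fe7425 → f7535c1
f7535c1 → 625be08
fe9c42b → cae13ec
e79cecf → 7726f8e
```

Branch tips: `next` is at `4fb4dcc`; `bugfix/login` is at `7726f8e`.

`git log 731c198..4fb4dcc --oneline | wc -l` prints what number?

Reachable from 4fb4dcc: {41034d8, 4dad555, 4fb4dcc, 4fe7425, 51fb90d, 5fc9c02, 625be08, 6c6800f, 731c198, 7726f8e, 7a126d5, a00989b, cae13ec, e79cecf, f7535c1, fe9c42b}.
Reachable from 731c198: {41034d8, 4fe7425, 51fb90d, 625be08, 6c6800f, 731c198, 7726f8e, 7a126d5, a00989b, cae13ec, e79cecf, f7535c1, fe9c42b}.
In 4fb4dcc's history but not 731c198's: {4dad555, 4fb4dcc, 5fc9c02} — 3 commits.

3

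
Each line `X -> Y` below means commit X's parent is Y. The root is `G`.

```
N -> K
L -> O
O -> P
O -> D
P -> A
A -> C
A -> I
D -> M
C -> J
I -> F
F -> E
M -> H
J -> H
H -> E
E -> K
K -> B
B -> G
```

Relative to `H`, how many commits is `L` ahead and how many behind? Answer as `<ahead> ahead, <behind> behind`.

Reachable from L: {A, B, C, D, E, F, G, H, I, J, K, L, M, O, P}.
Reachable from H: {B, E, G, H, K}.
Only in L's history (ahead): {A, C, D, F, I, J, L, M, O, P} — 10.
Only in H's history (behind): {} — 0.

10 ahead, 0 behind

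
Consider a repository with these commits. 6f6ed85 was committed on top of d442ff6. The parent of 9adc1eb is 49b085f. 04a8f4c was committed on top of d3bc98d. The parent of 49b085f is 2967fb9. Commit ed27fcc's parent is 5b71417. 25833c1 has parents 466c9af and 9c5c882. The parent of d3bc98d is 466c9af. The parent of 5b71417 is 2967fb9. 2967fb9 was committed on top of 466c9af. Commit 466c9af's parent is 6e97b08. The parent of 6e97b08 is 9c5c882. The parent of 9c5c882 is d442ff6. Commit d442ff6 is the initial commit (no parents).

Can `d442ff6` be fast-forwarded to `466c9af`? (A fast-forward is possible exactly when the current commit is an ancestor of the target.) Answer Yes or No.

A fast-forward from d442ff6 to 466c9af is possible iff d442ff6 is an ancestor of 466c9af.
Ancestors of 466c9af: {466c9af, 6e97b08, 9c5c882, d442ff6}.
d442ff6 is among them, so fast-forward is possible.

Yes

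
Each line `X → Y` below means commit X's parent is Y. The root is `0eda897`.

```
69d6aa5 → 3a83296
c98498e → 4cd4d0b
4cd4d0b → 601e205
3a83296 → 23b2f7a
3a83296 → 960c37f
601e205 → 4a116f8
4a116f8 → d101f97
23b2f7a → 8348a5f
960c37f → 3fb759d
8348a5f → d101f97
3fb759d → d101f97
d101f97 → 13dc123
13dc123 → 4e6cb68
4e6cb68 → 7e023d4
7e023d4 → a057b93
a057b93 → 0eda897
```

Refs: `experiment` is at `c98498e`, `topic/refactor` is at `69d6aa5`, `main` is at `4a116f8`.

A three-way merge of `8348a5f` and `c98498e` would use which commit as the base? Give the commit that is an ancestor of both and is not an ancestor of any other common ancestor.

d101f97

Ancestors of 8348a5f: {0eda897, 13dc123, 4e6cb68, 7e023d4, 8348a5f, a057b93, d101f97}.
Ancestors of c98498e: {0eda897, 13dc123, 4a116f8, 4cd4d0b, 4e6cb68, 601e205, 7e023d4, a057b93, c98498e, d101f97}.
Common ancestors: {0eda897, 13dc123, 4e6cb68, 7e023d4, a057b93, d101f97}.
Among these, d101f97 is not an ancestor of any other common ancestor — it is the merge base.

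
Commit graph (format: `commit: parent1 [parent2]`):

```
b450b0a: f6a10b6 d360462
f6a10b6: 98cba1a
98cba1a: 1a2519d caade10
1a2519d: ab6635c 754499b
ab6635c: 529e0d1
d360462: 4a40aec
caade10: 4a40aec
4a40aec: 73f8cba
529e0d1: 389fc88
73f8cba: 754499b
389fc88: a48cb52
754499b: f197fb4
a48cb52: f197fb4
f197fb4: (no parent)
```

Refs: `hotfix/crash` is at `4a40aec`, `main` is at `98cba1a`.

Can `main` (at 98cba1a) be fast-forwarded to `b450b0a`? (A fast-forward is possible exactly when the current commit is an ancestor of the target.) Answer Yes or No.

Yes

A fast-forward from 98cba1a to b450b0a is possible iff 98cba1a is an ancestor of b450b0a.
Ancestors of b450b0a: {1a2519d, 389fc88, 4a40aec, 529e0d1, 73f8cba, 754499b, 98cba1a, a48cb52, ab6635c, b450b0a, caade10, d360462, f197fb4, f6a10b6}.
98cba1a is among them, so fast-forward is possible.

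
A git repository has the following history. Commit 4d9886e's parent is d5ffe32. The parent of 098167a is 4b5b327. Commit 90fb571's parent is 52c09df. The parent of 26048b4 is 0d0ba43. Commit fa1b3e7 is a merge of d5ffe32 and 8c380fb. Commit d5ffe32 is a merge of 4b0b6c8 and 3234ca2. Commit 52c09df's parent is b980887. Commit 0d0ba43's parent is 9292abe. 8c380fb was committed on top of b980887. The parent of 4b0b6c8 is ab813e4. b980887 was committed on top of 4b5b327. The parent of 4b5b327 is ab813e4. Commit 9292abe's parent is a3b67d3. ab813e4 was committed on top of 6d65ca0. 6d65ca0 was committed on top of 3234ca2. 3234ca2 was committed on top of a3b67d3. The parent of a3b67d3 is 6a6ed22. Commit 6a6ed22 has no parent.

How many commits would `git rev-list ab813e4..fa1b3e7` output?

Reachable from fa1b3e7: {3234ca2, 4b0b6c8, 4b5b327, 6a6ed22, 6d65ca0, 8c380fb, a3b67d3, ab813e4, b980887, d5ffe32, fa1b3e7}.
Reachable from ab813e4: {3234ca2, 6a6ed22, 6d65ca0, a3b67d3, ab813e4}.
In fa1b3e7's history but not ab813e4's: {4b0b6c8, 4b5b327, 8c380fb, b980887, d5ffe32, fa1b3e7} — 6 commits.

6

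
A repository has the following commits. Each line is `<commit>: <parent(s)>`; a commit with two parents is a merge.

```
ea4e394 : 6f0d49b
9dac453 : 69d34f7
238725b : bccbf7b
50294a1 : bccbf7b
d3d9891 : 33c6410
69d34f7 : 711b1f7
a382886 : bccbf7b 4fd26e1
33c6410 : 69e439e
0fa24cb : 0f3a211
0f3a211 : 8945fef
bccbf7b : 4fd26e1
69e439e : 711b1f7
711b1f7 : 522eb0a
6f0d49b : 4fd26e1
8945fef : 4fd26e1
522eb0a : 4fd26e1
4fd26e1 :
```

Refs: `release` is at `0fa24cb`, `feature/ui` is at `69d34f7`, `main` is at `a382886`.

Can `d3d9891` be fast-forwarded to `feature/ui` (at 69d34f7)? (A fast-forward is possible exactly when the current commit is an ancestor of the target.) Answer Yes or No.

No

A fast-forward from d3d9891 to 69d34f7 is possible iff d3d9891 is an ancestor of 69d34f7.
Ancestors of 69d34f7: {4fd26e1, 522eb0a, 69d34f7, 711b1f7}.
d3d9891 is not among them, so fast-forward is not possible.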